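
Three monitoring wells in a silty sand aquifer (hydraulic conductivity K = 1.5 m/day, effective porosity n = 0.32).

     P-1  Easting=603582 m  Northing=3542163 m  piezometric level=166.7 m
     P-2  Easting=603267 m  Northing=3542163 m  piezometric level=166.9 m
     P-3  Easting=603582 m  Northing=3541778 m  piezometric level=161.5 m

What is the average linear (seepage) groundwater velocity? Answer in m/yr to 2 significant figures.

23 m/yr

∂h/∂x = (166.9 − 166.7) / (603267 − 603582) = -0.0006349
∂h/∂y = (161.5 − 166.7) / (3541778 − 3542163) = +0.01351
|∇h| = √(-0.0006349² + 0.01351²) = 0.01352
Seepage velocity v = K·i/n = 1.5 × 0.01352 / 0.32 = 0.06338 m/day = 23.15 m/yr.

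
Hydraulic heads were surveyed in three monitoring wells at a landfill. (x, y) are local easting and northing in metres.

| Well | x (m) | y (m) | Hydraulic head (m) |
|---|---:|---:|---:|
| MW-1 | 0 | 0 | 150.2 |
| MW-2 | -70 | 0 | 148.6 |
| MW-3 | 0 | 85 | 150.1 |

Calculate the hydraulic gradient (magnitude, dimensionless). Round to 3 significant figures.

0.0229

∂h/∂x = (148.6 − 150.2) / (-70 − 0) = +0.02286
∂h/∂y = (150.1 − 150.2) / (85 − 0) = -0.001176
|∇h| = √(0.02286² + -0.001176²) = 0.02289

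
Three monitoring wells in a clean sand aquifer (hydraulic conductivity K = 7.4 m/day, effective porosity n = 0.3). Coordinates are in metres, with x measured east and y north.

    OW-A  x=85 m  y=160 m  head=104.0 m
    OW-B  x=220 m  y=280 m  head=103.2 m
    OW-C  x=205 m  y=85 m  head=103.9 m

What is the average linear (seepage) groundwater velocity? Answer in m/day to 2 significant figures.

Taking OW-A as reference: OW-B−OW-A = (135, 120, -0.8); OW-C−OW-A = (120, -75, -0.1).
Solve a·Δx + b·Δy = Δh: det = 135·(-75) − 120·120 = -24525.
∂h/∂x = [(-0.8)·(-75) − (-0.1)·120] / -24525 = -0.002936
∂h/∂y = [135·(-0.1) − 120·(-0.8)] / -24525 = -0.003364
|∇h| = √(-0.002936² + -0.003364²) = 0.004465
Seepage velocity v = K·i/n = 7.4 × 0.004465 / 0.3 = 0.1101 m/day.

0.11 m/day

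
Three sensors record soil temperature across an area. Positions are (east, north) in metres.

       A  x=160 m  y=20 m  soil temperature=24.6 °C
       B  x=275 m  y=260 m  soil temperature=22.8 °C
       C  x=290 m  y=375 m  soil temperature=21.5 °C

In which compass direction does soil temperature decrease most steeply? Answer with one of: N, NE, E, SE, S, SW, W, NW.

NW

With T = a·x + b·y + c and A as origin, the differences give:
  115·a + 240·b = -1.8
  130·a + 355·b = -3.1
Eliminate b (×355 and ×240, subtract): 9625·a = 105.00 → a = ∂T/∂x = +0.01091
Back-substitute: b = ∂T/∂y = -0.01273.
Steepest decrease is along −∇f = (-0.01091 E, +0.01273 N) → northwest.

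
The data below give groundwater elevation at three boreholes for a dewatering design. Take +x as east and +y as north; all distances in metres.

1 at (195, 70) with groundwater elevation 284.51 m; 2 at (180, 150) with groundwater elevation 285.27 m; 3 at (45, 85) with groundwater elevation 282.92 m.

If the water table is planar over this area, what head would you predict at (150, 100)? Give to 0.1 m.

284.3 m

With h = a·x + b·y + c and 1 as origin, the differences give:
  (-15)·a + 80·b = +0.76
  (-150)·a + 15·b = -1.59
Eliminate b (×15 and ×80, subtract): 11775·a = 138.600 → a = ∂h/∂x = +0.01177
Back-substitute: b = ∂h/∂y = +0.01171.
h(150, 100) = 284.51 + (+0.01177)·(-45) + (+0.01171)·(30) = 284.51 -0.530 +0.351 = 284.332 m.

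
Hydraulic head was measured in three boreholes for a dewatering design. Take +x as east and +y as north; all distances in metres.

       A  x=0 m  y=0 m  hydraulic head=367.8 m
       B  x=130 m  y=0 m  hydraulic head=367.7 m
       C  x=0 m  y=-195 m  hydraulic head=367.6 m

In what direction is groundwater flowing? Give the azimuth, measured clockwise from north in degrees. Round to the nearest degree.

143°

∂h/∂x = (367.7 − 367.8) / (130 − 0) = -0.0007692
∂h/∂y = (367.6 − 367.8) / (-195 − 0) = +0.001026
Flow direction (−∇h) has components (+0.0007692 E, -0.001026 N).
Azimuth = atan2(E, N) = atan2(+0.0007692, -0.001026) = 143.1° ≈ 143°.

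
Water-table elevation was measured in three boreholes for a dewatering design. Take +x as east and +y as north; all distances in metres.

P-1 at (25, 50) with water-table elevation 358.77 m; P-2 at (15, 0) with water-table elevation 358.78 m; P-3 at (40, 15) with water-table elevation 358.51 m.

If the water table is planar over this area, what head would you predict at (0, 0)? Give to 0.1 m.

With h = a·x + b·y + c and P-1 as origin, the differences give:
  (-10)·a + (-50)·b = +0.01
  15·a + (-35)·b = -0.26
Eliminate b (×(-35) and ×(-50), subtract): 1100·a = -13.350 → a = ∂h/∂x = -0.01214
Back-substitute: b = ∂h/∂y = +0.002227.
h(0, 0) = 358.77 + (-0.01214)·(-25) + (+0.002227)·(-50) = 358.77 +0.303 -0.111 = 358.962 m.

359.0 m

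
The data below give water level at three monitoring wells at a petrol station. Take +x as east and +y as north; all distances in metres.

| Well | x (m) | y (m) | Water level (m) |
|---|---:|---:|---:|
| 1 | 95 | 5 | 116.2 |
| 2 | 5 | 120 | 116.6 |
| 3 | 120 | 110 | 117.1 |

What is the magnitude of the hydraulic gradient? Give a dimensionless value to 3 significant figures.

0.00891

Differences from 1: to 2 (Δx, Δy, Δh) = (-90, 115, +0.4); to 3 = (25, 105, +0.9).
Determinant of the coordinate differences = (-90)·105 − 25·115 = -12325.
∂h/∂x = [(+0.4)·105 − (+0.9)·115] / -12325 = +0.004990
∂h/∂y = [(-90)·(+0.9) − 25·(+0.4)] / -12325 = +0.007383
|∇h| = √(0.004990² + 0.007383²) = 0.008911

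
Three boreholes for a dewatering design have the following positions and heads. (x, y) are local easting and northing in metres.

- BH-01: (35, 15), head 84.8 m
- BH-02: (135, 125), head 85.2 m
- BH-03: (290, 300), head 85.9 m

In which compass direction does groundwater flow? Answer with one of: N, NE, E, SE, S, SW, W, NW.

SE

Three-point gradient (reference BH-01): Δ to BH-02 = (100, 110, +0.4), Δ to BH-03 = (255, 285, +1.1).
∂h/∂x = -0.01556, ∂h/∂y = +0.01778 (det = 450).
Flow = −∇h = (+0.01556 east, -0.01778 north), which points southeast.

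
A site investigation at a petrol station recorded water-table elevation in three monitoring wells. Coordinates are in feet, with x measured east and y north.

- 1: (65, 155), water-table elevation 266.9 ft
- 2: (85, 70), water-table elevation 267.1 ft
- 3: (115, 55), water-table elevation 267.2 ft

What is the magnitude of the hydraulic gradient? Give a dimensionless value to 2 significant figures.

0.0030

Differences from 1: to 2 (Δx, Δy, Δh) = (20, -85, +0.2); to 3 = (50, -100, +0.3).
Solve a·Δx + b·Δy = Δh: det = 20·(-100) − 50·(-85) = 2250.
∂h/∂x = [(+0.2)·(-100) − (+0.3)·(-85)] / 2250 = +0.002444
∂h/∂y = [20·(+0.3) − 50·(+0.2)] / 2250 = -0.001778
|∇h| = √(0.002444² + -0.001778²) = 0.003022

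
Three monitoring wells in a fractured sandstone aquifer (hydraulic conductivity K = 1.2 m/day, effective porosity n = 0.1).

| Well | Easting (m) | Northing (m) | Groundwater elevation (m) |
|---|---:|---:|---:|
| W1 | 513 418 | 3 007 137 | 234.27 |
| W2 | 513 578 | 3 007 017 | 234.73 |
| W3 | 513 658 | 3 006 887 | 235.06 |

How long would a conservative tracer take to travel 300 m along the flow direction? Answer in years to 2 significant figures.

Three-point gradient (reference W1): Δ to W2 = (160, -120, +0.46), Δ to W3 = (240, -250, +0.79).
∂h/∂x = +0.001804, ∂h/∂y = -0.001429 (det = -11200).
|∇h| = √(0.001804² + -0.001429²) = 0.002301
Seepage velocity v = K·i/n = 1.2 × 0.002301 / 0.1 = 0.02761 m/day.
t = 300 / 0.02761 = 1.087e+04 days = 29.8 years.

30 years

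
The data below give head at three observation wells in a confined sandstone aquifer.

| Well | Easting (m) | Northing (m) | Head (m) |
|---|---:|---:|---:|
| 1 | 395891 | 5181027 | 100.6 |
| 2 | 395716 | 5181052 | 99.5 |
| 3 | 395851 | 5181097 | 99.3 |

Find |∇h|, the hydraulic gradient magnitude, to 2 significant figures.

0.017

Differences from 1: to 2 (Δx, Δy, Δh) = (-175, 25, -1.1); to 3 = (-40, 70, -1.3).
Determinant of the coordinate differences = (-175)·70 − (-40)·25 = -11250.
∂h/∂x = [(-1.1)·70 − (-1.3)·25] / -11250 = +0.003956
∂h/∂y = [(-175)·(-1.3) − (-40)·(-1.1)] / -11250 = -0.01631
|∇h| = √(0.003956² + -0.01631²) = 0.01678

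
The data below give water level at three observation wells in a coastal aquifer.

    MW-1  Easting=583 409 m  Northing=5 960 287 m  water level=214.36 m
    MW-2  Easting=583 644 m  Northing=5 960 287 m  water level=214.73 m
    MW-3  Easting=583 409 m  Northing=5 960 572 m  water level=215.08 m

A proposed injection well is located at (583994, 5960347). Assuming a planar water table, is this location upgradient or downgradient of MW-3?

∂h/∂x = (214.73 − 214.36) / (583644 − 583409) = +0.001574
∂h/∂y = (215.08 − 214.36) / (5960572 − 5960287) = +0.002526
Head at (583994, 5960347) = 214.36 + (+0.001574)·(585) + (+0.002526)·(60) = 215.43 m.
That is higher than the 215.08 m at MW-3, so the point is upgradient.

upgradient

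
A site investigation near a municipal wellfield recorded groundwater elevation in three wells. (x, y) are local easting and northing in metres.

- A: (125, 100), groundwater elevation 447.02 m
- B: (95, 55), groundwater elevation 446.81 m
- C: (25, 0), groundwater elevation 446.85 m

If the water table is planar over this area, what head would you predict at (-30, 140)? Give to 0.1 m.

With h = a·x + b·y + c and A as origin, the differences give:
  (-30)·a + (-45)·b = -0.21
  (-100)·a + (-100)·b = -0.17
Eliminate b (×(-100) and ×(-45), subtract): -1500·a = 13.350 → a = ∂h/∂x = -0.008900
Back-substitute: b = ∂h/∂y = +0.01060.
h(-30, 140) = 447.02 + (-0.008900)·(-155) + (+0.01060)·(40) = 447.02 +1.379 +0.424 = 448.823 m.

448.8 m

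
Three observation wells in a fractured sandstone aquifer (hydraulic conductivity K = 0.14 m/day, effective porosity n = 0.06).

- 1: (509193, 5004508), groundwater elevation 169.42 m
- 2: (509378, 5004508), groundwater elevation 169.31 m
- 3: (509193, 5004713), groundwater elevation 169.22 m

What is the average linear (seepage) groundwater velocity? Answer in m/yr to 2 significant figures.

∂h/∂x = (169.31 − 169.42) / (509378 − 509193) = -0.0005946
∂h/∂y = (169.22 − 169.42) / (5004713 − 5004508) = -0.0009756
|∇h| = √(-0.0005946² + -0.0009756²) = 0.001143
Seepage velocity v = K·i/n = 0.14 × 0.001143 / 0.06 = 0.002667 m/day = 0.9741 m/yr.

0.97 m/yr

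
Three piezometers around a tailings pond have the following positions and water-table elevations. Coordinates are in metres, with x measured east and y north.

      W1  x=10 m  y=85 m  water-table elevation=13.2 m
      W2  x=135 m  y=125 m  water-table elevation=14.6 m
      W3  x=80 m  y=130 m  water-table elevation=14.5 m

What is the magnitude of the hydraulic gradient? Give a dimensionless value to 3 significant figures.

Differences from W1: to W2 (Δx, Δy, Δh) = (125, 40, +1.4); to W3 = (70, 45, +1.3).
Solve a·Δx + b·Δy = Δh: det = 125·45 − 70·40 = 2825.
∂h/∂x = [(+1.4)·45 − (+1.3)·40] / 2825 = +0.003894
∂h/∂y = [125·(+1.3) − 70·(+1.4)] / 2825 = +0.02283
|∇h| = √(0.003894² + 0.02283²) = 0.02316

0.0232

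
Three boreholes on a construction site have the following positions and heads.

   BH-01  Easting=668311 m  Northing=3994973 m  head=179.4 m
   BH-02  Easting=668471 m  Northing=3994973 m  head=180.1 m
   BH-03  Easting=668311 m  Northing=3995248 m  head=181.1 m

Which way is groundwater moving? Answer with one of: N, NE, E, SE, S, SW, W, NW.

SW

∂h/∂x = (180.1 − 179.4) / (668471 − 668311) = +0.004375
∂h/∂y = (181.1 − 179.4) / (3995248 − 3994973) = +0.006182
Flow = −∇h = (-0.004375 east, -0.006182 north), which points southwest.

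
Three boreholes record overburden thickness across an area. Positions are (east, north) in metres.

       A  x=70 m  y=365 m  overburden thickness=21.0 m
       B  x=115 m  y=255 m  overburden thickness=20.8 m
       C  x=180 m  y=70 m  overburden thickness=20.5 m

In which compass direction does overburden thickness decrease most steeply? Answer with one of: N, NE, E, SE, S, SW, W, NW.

E

Taking A as reference: B−A = (45, -110, -0.2); C−A = (110, -295, -0.5).
Determinant of the coordinate differences = 45·(-295) − 110·(-110) = -1175.
∂d/∂x = [(-0.2)·(-295) − (-0.5)·(-110)] / -1175 = -0.003404
∂d/∂y = [45·(-0.5) − 110·(-0.2)] / -1175 = +0.0004255
Steepest decrease is along −∇f = (+0.003404 E, -0.0004255 N) → east.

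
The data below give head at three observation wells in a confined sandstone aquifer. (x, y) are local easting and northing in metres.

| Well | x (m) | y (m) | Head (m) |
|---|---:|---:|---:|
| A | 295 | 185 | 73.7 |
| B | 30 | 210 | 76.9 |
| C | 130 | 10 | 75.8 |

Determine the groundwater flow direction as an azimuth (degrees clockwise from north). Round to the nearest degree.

Taking A as reference: B−A = (-265, 25, +3.2); C−A = (-165, -175, +2.1).
Determinant of the coordinate differences = (-265)·(-175) − (-165)·25 = 50500.
∂h/∂x = [(+3.2)·(-175) − (+2.1)·25] / 50500 = -0.01213
∂h/∂y = [(-265)·(+2.1) − (-165)·(+3.2)] / 50500 = -0.0005644
Flow direction (−∇h) has components (+0.01213 E, +0.0005644 N).
Azimuth = atan2(E, N) = atan2(+0.01213, +0.0005644) = 87.3° ≈ 087°.

087°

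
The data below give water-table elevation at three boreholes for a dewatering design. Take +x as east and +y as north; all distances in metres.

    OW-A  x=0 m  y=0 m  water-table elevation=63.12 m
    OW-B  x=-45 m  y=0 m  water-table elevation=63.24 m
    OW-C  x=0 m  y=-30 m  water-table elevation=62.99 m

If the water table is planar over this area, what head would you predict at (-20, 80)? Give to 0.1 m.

∂h/∂x = (63.24 − 63.12) / (-45 − 0) = -0.002667
∂h/∂y = (62.99 − 63.12) / (-30 − 0) = +0.004333
h(-20, 80) = 63.12 + (-0.002667)·(-20) + (+0.004333)·(80) = 63.12 +0.053 +0.347 = 63.520 m.

63.5 m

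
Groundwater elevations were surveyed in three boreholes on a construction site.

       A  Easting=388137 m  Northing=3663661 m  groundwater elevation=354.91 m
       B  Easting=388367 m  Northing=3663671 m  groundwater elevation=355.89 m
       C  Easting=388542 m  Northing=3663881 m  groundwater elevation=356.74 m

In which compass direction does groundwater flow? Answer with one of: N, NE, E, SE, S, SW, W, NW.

With h = a·x + b·y + c and A as origin, the differences give:
  230·a + 10·b = +0.98
  405·a + 220·b = +1.83
Eliminate b (×220 and ×10, subtract): 46550·a = 197.300 → a = ∂h/∂x = +0.004238
Back-substitute: b = ∂h/∂y = +0.0005156.
Flow = −∇h = (-0.004238 east, -0.0005156 north), which points west.

W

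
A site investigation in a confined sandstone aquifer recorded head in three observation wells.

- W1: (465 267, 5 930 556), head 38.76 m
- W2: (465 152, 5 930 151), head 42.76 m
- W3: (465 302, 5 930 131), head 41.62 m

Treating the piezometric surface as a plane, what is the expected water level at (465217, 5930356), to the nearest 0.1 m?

40.7 m

Taking W1 as reference: W2−W1 = (-115, -405, +4.00); W3−W1 = (35, -425, +2.86).
Solve a·Δx + b·Δy = Δh: det = (-115)·(-425) − 35·(-405) = 63050.
∂h/∂x = [(+4.00)·(-425) − (+2.86)·(-405)] / 63050 = -0.008592
∂h/∂y = [(-115)·(+2.86) − 35·(+4.00)] / 63050 = -0.007437
h(465217, 5930356) = 38.76 + (-0.008592)·(-50) + (-0.007437)·(-200) = 38.76 +0.430 +1.487 = 40.677 m.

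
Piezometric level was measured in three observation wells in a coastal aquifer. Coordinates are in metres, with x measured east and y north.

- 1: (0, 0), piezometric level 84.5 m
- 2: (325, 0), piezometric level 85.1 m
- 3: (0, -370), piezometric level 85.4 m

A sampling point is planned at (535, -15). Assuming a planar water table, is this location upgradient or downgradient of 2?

∂h/∂x = (85.1 − 84.5) / (325 − 0) = +0.001846
∂h/∂y = (85.4 − 84.5) / (-370 − 0) = -0.002432
Head at (535, -15) = 84.5 + (+0.001846)·(535) + (-0.002432)·(-15) = 85.52 m.
That is higher than the 85.1 m at 2, so the point is upgradient.

upgradient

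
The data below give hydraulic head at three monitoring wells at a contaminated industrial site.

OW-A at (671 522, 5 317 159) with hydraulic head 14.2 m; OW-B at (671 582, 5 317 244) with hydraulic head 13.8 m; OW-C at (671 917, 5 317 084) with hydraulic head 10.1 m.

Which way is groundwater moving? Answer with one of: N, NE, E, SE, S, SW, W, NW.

E

Taking OW-A as reference: OW-B−OW-A = (60, 85, -0.4); OW-C−OW-A = (395, -75, -4.1).
Determinant of the coordinate differences = 60·(-75) − 395·85 = -38075.
∂h/∂x = [(-0.4)·(-75) − (-4.1)·85] / -38075 = -0.009941
∂h/∂y = [60·(-4.1) − 395·(-0.4)] / -38075 = +0.002311
Flow = −∇h = (+0.009941 east, -0.002311 north), which points east.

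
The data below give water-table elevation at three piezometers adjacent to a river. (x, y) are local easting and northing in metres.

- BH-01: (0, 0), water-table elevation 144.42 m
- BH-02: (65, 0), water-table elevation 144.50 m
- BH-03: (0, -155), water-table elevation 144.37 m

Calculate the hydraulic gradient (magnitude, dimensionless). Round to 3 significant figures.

0.00127

∂h/∂x = (144.50 − 144.42) / (65 − 0) = +0.001231
∂h/∂y = (144.37 − 144.42) / (-155 − 0) = +0.0003226
|∇h| = √(0.001231² + 0.0003226²) = 0.001273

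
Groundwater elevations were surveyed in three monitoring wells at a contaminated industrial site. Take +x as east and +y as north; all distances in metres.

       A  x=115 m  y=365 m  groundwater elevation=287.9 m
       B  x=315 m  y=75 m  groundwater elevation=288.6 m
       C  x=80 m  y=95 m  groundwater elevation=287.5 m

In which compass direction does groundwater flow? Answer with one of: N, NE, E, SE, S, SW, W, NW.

W

Differences from A: to B (Δx, Δy, Δh) = (200, -290, +0.7); to C = (-35, -270, -0.4).
Determinant of the coordinate differences = 200·(-270) − (-35)·(-290) = -64150.
∂h/∂x = [(+0.7)·(-270) − (-0.4)·(-290)] / -64150 = +0.004754
∂h/∂y = [200·(-0.4) − (-35)·(+0.7)] / -64150 = +0.0008652
Flow = −∇h = (-0.004754 east, -0.0008652 north), which points west.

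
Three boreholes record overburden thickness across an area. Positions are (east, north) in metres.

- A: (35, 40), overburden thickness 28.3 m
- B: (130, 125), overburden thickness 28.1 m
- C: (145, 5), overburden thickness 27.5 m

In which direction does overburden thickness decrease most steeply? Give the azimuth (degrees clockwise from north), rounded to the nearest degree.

126°

Differences from A: to B (Δx, Δy, Δh) = (95, 85, -0.2); to C = (110, -35, -0.8).
Solve a·Δx + b·Δy = Δd: det = 95·(-35) − 110·85 = -12675.
∂d/∂x = [(-0.2)·(-35) − (-0.8)·85] / -12675 = -0.005917
∂d/∂y = [95·(-0.8) − 110·(-0.2)] / -12675 = +0.004260
Steepest decrease is along −∇f: components (+0.005917 E, -0.004260 N).
Azimuth = atan2(+0.005917, -0.004260) = 125.8° ≈ 126°.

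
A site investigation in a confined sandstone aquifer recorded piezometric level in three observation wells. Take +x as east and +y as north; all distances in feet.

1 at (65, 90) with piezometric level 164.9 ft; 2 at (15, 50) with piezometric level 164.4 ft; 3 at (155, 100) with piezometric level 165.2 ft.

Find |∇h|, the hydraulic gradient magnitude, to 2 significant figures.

0.0099

Differences from 1: to 2 (Δx, Δy, Δh) = (-50, -40, -0.5); to 3 = (90, 10, +0.3).
Determinant of the coordinate differences = (-50)·10 − 90·(-40) = 3100.
∂h/∂x = [(-0.5)·10 − (+0.3)·(-40)] / 3100 = +0.002258
∂h/∂y = [(-50)·(+0.3) − 90·(-0.5)] / 3100 = +0.009677
|∇h| = √(0.002258² + 0.009677²) = 0.009937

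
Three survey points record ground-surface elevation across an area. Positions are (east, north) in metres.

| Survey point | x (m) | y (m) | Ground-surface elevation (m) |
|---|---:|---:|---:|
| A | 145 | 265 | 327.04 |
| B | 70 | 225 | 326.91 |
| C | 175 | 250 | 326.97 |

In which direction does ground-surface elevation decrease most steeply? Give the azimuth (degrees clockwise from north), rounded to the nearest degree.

With z = a·x + b·y + c and A as origin, the differences give:
  (-75)·a + (-40)·b = -0.13
  30·a + (-15)·b = -0.07
Eliminate b (×(-15) and ×(-40), subtract): 2325·a = -0.850 → a = ∂z/∂x = -0.0003656
Back-substitute: b = ∂z/∂y = +0.003935.
Steepest decrease is along −∇f: components (+0.0003656 E, -0.003935 N).
Azimuth = atan2(+0.0003656, -0.003935) = 174.7° ≈ 175°.

175°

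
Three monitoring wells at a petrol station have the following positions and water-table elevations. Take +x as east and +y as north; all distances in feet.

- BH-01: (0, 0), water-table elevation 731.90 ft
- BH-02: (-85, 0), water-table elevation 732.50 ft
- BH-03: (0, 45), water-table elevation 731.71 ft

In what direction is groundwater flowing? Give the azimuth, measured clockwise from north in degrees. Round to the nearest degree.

∂h/∂x = (732.50 − 731.90) / (-85 − 0) = -0.007059
∂h/∂y = (731.71 − 731.90) / (45 − 0) = -0.004222
Flow direction (−∇h) has components (+0.007059 E, +0.004222 N).
Azimuth = atan2(E, N) = atan2(+0.007059, +0.004222) = 59.1° ≈ 059°.

059°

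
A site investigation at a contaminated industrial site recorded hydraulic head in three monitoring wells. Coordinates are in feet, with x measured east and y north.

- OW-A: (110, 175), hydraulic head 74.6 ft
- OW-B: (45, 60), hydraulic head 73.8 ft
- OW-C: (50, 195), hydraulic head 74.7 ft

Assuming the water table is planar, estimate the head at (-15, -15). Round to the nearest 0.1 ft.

73.3 ft

With h = a·x + b·y + c and OW-A as origin, the differences give:
  (-65)·a + (-115)·b = -0.8
  (-60)·a + 20·b = +0.1
Eliminate b (×20 and ×(-115), subtract): -8200·a = -4.50 → a = ∂h/∂x = +0.0005488
Back-substitute: b = ∂h/∂y = +0.006646.
h(-15, -15) = 74.6 + (+0.0005488)·(-125) + (+0.006646)·(-190) = 74.6 -0.069 -1.263 = 73.269 ft.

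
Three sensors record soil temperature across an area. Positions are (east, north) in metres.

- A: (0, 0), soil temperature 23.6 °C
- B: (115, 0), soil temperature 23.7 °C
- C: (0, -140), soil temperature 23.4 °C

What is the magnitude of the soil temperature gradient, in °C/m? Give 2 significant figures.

∂T/∂x = (23.7 − 23.6) / (115 − 0) = +0.0008696
∂T/∂y = (23.4 − 23.6) / (-140 − 0) = +0.001429
|∇f| = √(0.0008696² + 0.001429²) = 0.001673 °C/m

0.0017 °C/m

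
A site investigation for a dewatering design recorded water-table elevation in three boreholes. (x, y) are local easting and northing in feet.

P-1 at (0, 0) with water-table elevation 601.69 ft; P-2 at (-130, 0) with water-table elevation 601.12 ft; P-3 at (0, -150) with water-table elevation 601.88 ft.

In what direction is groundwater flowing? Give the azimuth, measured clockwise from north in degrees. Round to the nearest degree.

286°

∂h/∂x = (601.12 − 601.69) / (-130 − 0) = +0.004385
∂h/∂y = (601.88 − 601.69) / (-150 − 0) = -0.001267
Flow direction (−∇h) has components (-0.004385 E, +0.001267 N).
Azimuth = atan2(E, N) = atan2(-0.004385, +0.001267) = 286.1° ≈ 286°.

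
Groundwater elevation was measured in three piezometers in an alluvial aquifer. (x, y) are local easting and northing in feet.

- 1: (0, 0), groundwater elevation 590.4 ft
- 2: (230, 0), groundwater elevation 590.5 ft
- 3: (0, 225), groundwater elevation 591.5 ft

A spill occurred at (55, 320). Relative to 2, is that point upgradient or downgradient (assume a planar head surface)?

upgradient

∂h/∂x = (590.5 − 590.4) / (230 − 0) = +0.0004348
∂h/∂y = (591.5 − 590.4) / (225 − 0) = +0.004889
Head at (55, 320) = 590.4 + (+0.0004348)·(55) + (+0.004889)·(320) = 591.99 ft.
That is higher than the 590.5 ft at 2, so the point is upgradient.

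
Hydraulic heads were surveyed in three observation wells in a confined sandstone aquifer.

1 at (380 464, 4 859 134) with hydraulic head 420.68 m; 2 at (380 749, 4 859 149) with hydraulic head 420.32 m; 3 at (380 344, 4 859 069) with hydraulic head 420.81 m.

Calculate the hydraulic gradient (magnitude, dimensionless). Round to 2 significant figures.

With h = a·x + b·y + c and 1 as origin, the differences give:
  285·a + 15·b = -0.36
  (-120)·a + (-65)·b = +0.13
Eliminate b (×(-65) and ×15, subtract): -16725·a = 21.450 → a = ∂h/∂x = -0.001283
Back-substitute: b = ∂h/∂y = +0.0003677.
|∇h| = √(-0.001283² + 0.0003677²) = 0.001335

0.0013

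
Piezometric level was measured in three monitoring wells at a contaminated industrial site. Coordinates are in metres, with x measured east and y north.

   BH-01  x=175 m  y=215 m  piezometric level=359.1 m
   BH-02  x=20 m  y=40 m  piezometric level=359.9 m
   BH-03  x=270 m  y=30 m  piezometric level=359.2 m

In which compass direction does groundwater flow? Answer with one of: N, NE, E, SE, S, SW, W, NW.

NE

With h = a·x + b·y + c and BH-01 as origin, the differences give:
  (-155)·a + (-175)·b = +0.8
  95·a + (-185)·b = +0.1
Eliminate b (×(-185) and ×(-175), subtract): 45300·a = -130.50 → a = ∂h/∂x = -0.002881
Back-substitute: b = ∂h/∂y = -0.002020.
Flow = −∇h = (+0.002881 east, +0.002020 north), which points northeast.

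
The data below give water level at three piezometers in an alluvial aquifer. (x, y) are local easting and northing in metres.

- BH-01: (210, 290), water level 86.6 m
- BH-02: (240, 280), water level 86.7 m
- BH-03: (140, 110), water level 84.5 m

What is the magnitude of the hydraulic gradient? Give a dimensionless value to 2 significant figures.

Taking BH-01 as reference: BH-02−BH-01 = (30, -10, +0.1); BH-03−BH-01 = (-70, -180, -2.1).
Determinant of the coordinate differences = 30·(-180) − (-70)·(-10) = -6100.
∂h/∂x = [(+0.1)·(-180) − (-2.1)·(-10)] / -6100 = +0.006393
∂h/∂y = [30·(-2.1) − (-70)·(+0.1)] / -6100 = +0.009180
|∇h| = √(0.006393² + 0.009180²) = 0.01119

0.011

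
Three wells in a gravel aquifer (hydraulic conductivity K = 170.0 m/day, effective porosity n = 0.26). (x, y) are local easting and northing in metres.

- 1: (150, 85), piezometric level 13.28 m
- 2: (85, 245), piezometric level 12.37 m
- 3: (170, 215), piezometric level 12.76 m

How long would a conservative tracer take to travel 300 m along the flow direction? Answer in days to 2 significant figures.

Three-point gradient (reference 1): Δ to 2 = (-65, 160, -0.91), Δ to 3 = (20, 130, -0.52).
∂h/∂x = +0.003013, ∂h/∂y = -0.004464 (det = -11650).
|∇h| = √(0.003013² + -0.004464²) = 0.005386
Seepage velocity v = K·i/n = 170.0 × 0.005386 / 0.26 = 3.522 m/day.
t = 300 / 3.522 = 85.18 days.

85 days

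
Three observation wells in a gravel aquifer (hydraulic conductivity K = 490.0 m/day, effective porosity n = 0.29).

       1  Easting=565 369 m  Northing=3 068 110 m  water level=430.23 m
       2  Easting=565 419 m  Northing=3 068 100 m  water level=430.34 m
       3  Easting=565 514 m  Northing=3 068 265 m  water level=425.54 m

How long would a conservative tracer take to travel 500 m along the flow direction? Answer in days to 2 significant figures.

11 days

With h = a·x + b·y + c and 1 as origin, the differences give:
  50·a + (-10)·b = +0.11
  145·a + 155·b = -4.69
Eliminate b (×155 and ×(-10), subtract): 9200·a = -29.850 → a = ∂h/∂x = -0.003245
Back-substitute: b = ∂h/∂y = -0.02722.
|∇h| = √(-0.003245² + -0.02722²) = 0.02741
Seepage velocity v = K·i/n = 490.0 × 0.02741 / 0.29 = 46.31 m/day.
t = 500 / 46.31 = 10.8 days.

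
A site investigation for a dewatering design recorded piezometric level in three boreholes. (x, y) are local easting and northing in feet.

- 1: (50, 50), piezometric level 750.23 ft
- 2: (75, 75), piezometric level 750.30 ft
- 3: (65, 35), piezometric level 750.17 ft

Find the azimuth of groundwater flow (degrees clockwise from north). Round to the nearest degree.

170°

With h = a·x + b·y + c and 1 as origin, the differences give:
  25·a + 25·b = +0.07
  15·a + (-15)·b = -0.06
Eliminate b (×(-15) and ×25, subtract): -750·a = 0.450 → a = ∂h/∂x = -0.0006000
Back-substitute: b = ∂h/∂y = +0.003400.
Flow direction (−∇h) has components (+0.0006000 E, -0.003400 N).
Azimuth = atan2(E, N) = atan2(+0.0006000, -0.003400) = 170.0° ≈ 170°.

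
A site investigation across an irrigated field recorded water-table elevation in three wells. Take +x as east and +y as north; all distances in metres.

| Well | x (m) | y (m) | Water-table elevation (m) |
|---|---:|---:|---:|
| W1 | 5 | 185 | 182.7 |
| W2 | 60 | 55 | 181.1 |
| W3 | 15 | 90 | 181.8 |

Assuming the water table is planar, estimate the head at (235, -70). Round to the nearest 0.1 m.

178.5 m

Differences from W1: to W2 (Δx, Δy, Δh) = (55, -130, -1.6); to W3 = (10, -95, -0.9).
Solve a·Δx + b·Δy = Δh: det = 55·(-95) − 10·(-130) = -3925.
∂h/∂x = [(-1.6)·(-95) − (-0.9)·(-130)] / -3925 = -0.008917
∂h/∂y = [55·(-0.9) − 10·(-1.6)] / -3925 = +0.008535
h(235, -70) = 182.7 + (-0.008917)·(230) + (+0.008535)·(-255) = 182.7 -2.051 -2.176 = 178.473 m.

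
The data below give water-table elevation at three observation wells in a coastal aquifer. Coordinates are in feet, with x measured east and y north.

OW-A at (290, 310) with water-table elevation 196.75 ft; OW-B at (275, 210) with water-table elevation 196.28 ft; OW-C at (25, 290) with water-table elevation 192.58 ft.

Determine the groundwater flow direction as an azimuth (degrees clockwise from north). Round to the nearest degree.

Taking OW-A as reference: OW-B−OW-A = (-15, -100, -0.47); OW-C−OW-A = (-265, -20, -4.17).
Determinant of the coordinate differences = (-15)·(-20) − (-265)·(-100) = -26200.
∂h/∂x = [(-0.47)·(-20) − (-4.17)·(-100)] / -26200 = +0.01556
∂h/∂y = [(-15)·(-4.17) − (-265)·(-0.47)] / -26200 = +0.002366
Flow direction (−∇h) has components (-0.01556 E, -0.002366 N).
Azimuth = atan2(E, N) = atan2(-0.01556, -0.002366) = 261.4° ≈ 261°.

261°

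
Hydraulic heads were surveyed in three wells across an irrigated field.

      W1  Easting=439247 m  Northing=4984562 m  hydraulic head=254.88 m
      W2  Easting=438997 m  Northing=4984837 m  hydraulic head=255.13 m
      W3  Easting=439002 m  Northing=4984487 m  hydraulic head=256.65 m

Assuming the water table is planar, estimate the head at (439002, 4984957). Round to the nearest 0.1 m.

Three-point gradient (reference W1): Δ to W2 = (-250, 275, +0.25), Δ to W3 = (-245, -75, +1.77).
∂h/∂x = -0.005869, ∂h/∂y = -0.004427 (det = 86125).
h(439002, 4984957) = 254.88 + (-0.005869)·(-245) + (-0.004427)·(395) = 254.88 +1.438 -1.749 = 254.569 m.

254.6 m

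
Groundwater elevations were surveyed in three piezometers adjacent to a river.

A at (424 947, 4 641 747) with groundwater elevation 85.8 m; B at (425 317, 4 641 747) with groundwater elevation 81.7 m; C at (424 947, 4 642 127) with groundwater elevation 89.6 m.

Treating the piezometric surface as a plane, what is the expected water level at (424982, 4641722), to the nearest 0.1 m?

∂h/∂x = (81.7 − 85.8) / (425317 − 424947) = -0.01108
∂h/∂y = (89.6 − 85.8) / (4642127 − 4641747) = +0.010000
h(424982, 4641722) = 85.8 + (-0.01108)·(35) + (+0.010000)·(-25) = 85.8 -0.388 -0.250 = 85.162 m.

85.2 m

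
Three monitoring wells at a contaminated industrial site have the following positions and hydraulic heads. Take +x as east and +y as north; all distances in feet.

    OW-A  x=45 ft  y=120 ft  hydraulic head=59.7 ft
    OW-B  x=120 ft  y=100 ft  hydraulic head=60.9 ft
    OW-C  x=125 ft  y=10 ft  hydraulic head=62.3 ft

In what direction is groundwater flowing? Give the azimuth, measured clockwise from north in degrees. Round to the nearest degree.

With h = a·x + b·y + c and OW-A as origin, the differences give:
  75·a + (-20)·b = +1.2
  80·a + (-110)·b = +2.6
Eliminate b (×(-110) and ×(-20), subtract): -6650·a = -80.00 → a = ∂h/∂x = +0.01203
Back-substitute: b = ∂h/∂y = -0.01489.
Flow direction (−∇h) has components (-0.01203 E, +0.01489 N).
Azimuth = atan2(E, N) = atan2(-0.01203, +0.01489) = 321.1° ≈ 321°.

321°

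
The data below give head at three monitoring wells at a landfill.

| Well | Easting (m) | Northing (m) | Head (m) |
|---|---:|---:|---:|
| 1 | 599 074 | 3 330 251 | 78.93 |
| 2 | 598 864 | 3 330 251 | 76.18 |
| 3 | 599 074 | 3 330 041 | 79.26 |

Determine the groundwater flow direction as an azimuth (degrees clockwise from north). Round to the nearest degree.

277°

∂h/∂x = (76.18 − 78.93) / (598864 − 599074) = +0.01310
∂h/∂y = (79.26 − 78.93) / (3330041 − 3330251) = -0.001571
Flow direction (−∇h) has components (-0.01310 E, +0.001571 N).
Azimuth = atan2(E, N) = atan2(-0.01310, +0.001571) = 276.8° ≈ 277°.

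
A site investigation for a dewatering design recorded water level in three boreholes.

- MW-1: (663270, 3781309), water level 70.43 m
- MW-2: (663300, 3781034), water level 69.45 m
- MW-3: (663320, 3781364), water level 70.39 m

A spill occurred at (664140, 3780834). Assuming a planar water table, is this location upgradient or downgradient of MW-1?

Differences from MW-1: to MW-2 (Δx, Δy, Δh) = (30, -275, -0.98); to MW-3 = (50, 55, -0.04).
Determinant of the coordinate differences = 30·55 − 50·(-275) = 15400.
∂h/∂x = [(-0.98)·55 − (-0.04)·(-275)] / 15400 = -0.004214
∂h/∂y = [30·(-0.04) − 50·(-0.98)] / 15400 = +0.003104
Head at (664140, 3780834) = 70.43 + (-0.004214)·(870) + (+0.003104)·(-475) = 65.29 m.
That is lower than the 70.43 m at MW-1, so the point is downgradient.

downgradient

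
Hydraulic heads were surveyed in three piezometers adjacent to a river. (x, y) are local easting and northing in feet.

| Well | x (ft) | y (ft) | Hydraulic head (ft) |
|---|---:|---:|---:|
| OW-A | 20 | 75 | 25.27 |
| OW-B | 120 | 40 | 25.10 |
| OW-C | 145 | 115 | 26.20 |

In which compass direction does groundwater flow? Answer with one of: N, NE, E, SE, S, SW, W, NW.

Three-point gradient (reference OW-A): Δ to OW-B = (100, -35, -0.17), Δ to OW-C = (125, 40, +0.93).
∂h/∂x = +0.003075, ∂h/∂y = +0.01364 (det = 8375).
Flow = −∇h = (-0.003075 east, -0.01364 north), which points south.

S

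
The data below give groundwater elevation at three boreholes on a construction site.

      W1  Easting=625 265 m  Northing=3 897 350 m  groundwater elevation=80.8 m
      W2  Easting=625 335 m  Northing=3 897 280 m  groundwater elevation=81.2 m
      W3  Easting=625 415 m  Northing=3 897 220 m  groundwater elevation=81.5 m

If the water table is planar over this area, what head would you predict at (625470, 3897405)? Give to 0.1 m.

79.9 m

With h = a·x + b·y + c and W1 as origin, the differences give:
  70·a + (-70)·b = +0.4
  150·a + (-130)·b = +0.7
Eliminate b (×(-130) and ×(-70), subtract): 1400·a = -3.00 → a = ∂h/∂x = -0.002143
Back-substitute: b = ∂h/∂y = -0.007857.
h(625470, 3897405) = 80.8 + (-0.002143)·(205) + (-0.007857)·(55) = 80.8 -0.439 -0.432 = 79.929 m.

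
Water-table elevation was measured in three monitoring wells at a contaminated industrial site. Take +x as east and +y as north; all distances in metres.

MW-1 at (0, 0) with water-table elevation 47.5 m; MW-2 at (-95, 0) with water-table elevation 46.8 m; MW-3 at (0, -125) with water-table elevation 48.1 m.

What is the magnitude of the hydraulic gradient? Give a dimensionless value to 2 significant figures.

∂h/∂x = (46.8 − 47.5) / (-95 − 0) = +0.007368
∂h/∂y = (48.1 − 47.5) / (-125 − 0) = -0.004800
|∇h| = √(0.007368² + -0.004800²) = 0.008794

0.0088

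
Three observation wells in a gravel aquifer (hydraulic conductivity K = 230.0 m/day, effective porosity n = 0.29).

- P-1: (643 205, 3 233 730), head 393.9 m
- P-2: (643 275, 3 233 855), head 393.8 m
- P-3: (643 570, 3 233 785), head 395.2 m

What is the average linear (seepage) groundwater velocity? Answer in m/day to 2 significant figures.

4.0 m/day

With h = a·x + b·y + c and P-1 as origin, the differences give:
  70·a + 125·b = -0.1
  365·a + 55·b = +1.3
Eliminate b (×55 and ×125, subtract): -41775·a = -168.00 → a = ∂h/∂x = +0.004022
Back-substitute: b = ∂h/∂y = -0.003052.
|∇h| = √(0.004022² + -0.003052²) = 0.005049
Seepage velocity v = K·i/n = 230.0 × 0.005049 / 0.29 = 4.004 m/day.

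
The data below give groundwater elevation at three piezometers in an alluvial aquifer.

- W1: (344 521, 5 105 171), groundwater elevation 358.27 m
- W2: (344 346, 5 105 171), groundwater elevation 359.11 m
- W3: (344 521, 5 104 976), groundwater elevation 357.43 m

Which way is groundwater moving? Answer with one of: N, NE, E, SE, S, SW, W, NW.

∂h/∂x = (359.11 − 358.27) / (344346 − 344521) = -0.004800
∂h/∂y = (357.43 − 358.27) / (5104976 − 5105171) = +0.004308
Flow = −∇h = (+0.004800 east, -0.004308 north), which points southeast.

SE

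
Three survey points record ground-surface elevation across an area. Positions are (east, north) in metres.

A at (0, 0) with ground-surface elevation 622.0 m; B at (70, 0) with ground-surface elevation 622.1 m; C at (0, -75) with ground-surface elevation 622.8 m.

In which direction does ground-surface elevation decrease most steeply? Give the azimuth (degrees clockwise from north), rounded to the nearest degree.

∂z/∂x = (622.1 − 622.0) / (70 − 0) = +0.001429
∂z/∂y = (622.8 − 622.0) / (-75 − 0) = -0.01067
Steepest decrease is along −∇f: components (-0.001429 E, +0.01067 N).
Azimuth = atan2(-0.001429, +0.01067) = 352.4° ≈ 352°.

352°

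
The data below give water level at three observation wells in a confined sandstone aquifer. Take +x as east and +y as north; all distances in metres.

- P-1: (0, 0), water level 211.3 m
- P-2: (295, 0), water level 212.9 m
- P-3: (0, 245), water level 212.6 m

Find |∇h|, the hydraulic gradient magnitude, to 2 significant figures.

0.0076

∂h/∂x = (212.9 − 211.3) / (295 − 0) = +0.005424
∂h/∂y = (212.6 − 211.3) / (245 − 0) = +0.005306
|∇h| = √(0.005424² + 0.005306²) = 0.007588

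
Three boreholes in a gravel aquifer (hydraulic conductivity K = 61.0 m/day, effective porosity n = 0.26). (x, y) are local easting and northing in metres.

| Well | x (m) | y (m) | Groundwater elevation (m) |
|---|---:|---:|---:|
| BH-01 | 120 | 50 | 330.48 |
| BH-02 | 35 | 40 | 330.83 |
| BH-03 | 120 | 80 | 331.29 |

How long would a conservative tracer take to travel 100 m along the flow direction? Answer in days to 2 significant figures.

Differences from BH-01: to BH-02 (Δx, Δy, Δh) = (-85, -10, +0.35); to BH-03 = (0, 30, +0.81).
Solve a·Δx + b·Δy = Δh: det = (-85)·30 − 0·(-10) = -2550.
∂h/∂x = [(+0.35)·30 − (+0.81)·(-10)] / -2550 = -0.007294
∂h/∂y = [(-85)·(+0.81) − 0·(+0.35)] / -2550 = +0.02700
|∇h| = √(-0.007294² + 0.02700²) = 0.02797
Seepage velocity v = K·i/n = 61.0 × 0.02797 / 0.26 = 6.562 m/day.
t = 100 / 6.562 = 15.24 days.

15 days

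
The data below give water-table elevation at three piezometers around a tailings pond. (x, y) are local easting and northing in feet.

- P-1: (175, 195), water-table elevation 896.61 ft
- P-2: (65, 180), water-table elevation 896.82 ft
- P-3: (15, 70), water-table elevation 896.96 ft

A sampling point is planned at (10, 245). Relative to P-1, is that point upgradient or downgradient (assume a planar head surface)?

upgradient

Three-point gradient (reference P-1): Δ to P-2 = (-110, -15, +0.21), Δ to P-3 = (-160, -125, +0.35).
∂h/∂x = -0.001850, ∂h/∂y = -0.0004317 (det = 11350).
Head at (10, 245) = 896.61 + (-0.001850)·(-165) + (-0.0004317)·(50) = 896.89 ft.
That is higher than the 896.61 ft at P-1, so the point is upgradient.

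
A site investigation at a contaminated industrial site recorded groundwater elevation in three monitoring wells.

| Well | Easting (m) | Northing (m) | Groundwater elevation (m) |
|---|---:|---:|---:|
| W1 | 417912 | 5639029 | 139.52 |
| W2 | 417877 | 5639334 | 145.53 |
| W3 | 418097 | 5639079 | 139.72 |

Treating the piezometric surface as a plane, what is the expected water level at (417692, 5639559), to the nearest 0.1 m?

150.6 m

With h = a·x + b·y + c and W1 as origin, the differences give:
  (-35)·a + 305·b = +6.01
  185·a + 50·b = +0.20
Eliminate b (×50 and ×305, subtract): -58175·a = 239.500 → a = ∂h/∂x = -0.004117
Back-substitute: b = ∂h/∂y = +0.01923.
h(417692, 5639559) = 139.52 + (-0.004117)·(-220) + (+0.01923)·(530) = 139.52 +0.906 +10.193 = 150.619 m.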